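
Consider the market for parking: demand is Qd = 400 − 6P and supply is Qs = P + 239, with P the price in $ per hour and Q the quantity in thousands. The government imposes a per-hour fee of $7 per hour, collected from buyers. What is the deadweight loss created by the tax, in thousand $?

Without the tax, 400 − 6P = P + 239 gives 7P = 161, so P* = $23 and Q* = 262.
With the tax collected from buyers, demand (in seller-price terms) shifts: Qd = 400 − 6(P + 7).
New equilibrium: buyers pay $24, suppliers receive $17, Q = 256. (Wedge: Pb − Ps = 7.)
Quantity falls by |ΔQ| = |262 − 256| = 6.
DWL = ½ · t · |ΔQ| = ½ · 7 · 6 = $21.

Deadweight loss = $21 thousand.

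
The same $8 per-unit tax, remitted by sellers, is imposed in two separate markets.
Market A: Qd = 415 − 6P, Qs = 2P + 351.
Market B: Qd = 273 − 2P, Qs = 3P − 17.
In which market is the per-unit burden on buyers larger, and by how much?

Market A: pre-tax P* = $8, Q* = 367; post-tax Q = 355; per-unit burden on buyers = $2.
Market B: pre-tax P* = $58, Q* = 157; post-tax Q = 147.4; per-unit burden on buyers = $4.8.
Difference: $2 vs $4.8 → market B is larger by $2.8.

Market B, by $2.8.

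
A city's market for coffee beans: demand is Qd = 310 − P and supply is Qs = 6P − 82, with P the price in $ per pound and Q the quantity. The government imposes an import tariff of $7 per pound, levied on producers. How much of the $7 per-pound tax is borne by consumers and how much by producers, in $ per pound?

Without the tax, 310 − P = 6P − 82 gives 7P = 392, so P* = $56 and Q* = 254.
With the tax collected from producers, supply shifts: Qs = 6(P − 7) − 82.
Solving gives Q = 248 with consumers paying $62 and producers receiving $55 (the $7 wedge).
Burden on consumers: $6; on producers: $1. (They sum to $7.)

Consumers bear $6 per pound; producers bear $1 per pound.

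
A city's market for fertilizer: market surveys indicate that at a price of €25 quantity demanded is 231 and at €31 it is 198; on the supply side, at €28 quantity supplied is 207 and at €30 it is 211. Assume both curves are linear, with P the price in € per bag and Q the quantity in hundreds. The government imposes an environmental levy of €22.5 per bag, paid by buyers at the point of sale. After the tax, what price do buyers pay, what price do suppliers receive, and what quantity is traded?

Demand slope: (198 − 231)/(31 − 25) = -5.5, so Qd = 368.5 − 5.5P.
Supply slope: (211 − 207)/(30 − 28) = 2, so Qs = 2P + 151.
Before the tax: set 368.5 − 5.5P = 2P + 151 → P* = €29, Q* = 209.
With the tax collected from buyers, demand (in seller-price terms) shifts: Qd = 368.5 − 5.5(P + 22.5).
New equilibrium: buyers pay €35, suppliers receive €12.5, Q = 176. (Wedge: Pb − Ps = 22.5.)

Buyers pay €35; suppliers receive €12.5; quantity = 176.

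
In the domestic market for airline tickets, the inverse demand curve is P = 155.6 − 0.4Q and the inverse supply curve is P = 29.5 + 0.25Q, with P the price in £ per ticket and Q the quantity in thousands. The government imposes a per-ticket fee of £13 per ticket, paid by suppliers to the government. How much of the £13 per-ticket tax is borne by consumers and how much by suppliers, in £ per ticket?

Rewrite in direct form: Qd = 389 − 2.5P and Qs = 4P − 118.
Before the tax: set 389 − 2.5P = 4P − 118 → P* = £78, Q* = 194.
With the tax collected from suppliers, supply shifts: Qs = 4(P − 13) − 118.
Solving gives Q = 174 with consumers paying £86 and suppliers receiving £73 (the £13 wedge).
Burden on consumers: £8; on suppliers: £5. (They sum to £13.)

Consumers bear £8 per ticket; suppliers bear £5 per ticket.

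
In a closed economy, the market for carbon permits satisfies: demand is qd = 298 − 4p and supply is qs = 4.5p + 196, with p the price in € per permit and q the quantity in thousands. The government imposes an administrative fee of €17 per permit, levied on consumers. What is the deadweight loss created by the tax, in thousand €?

Before the tax: set 298 − 4p = 4.5p + 196 → p* = €12, q* = 250.
With the tax collected from consumers, demand (in seller-price terms) shifts: qd = 298 − 4(p + 17).
New equilibrium: consumers pay €21, producers receive €4, q = 214. (Wedge: pb − ps = 17.)
Quantity falls by |ΔQ| = |250 − 214| = 36.
DWL = ½ · t · |ΔQ| = ½ · 17 · 36 = €306.

Deadweight loss = €306 thousand.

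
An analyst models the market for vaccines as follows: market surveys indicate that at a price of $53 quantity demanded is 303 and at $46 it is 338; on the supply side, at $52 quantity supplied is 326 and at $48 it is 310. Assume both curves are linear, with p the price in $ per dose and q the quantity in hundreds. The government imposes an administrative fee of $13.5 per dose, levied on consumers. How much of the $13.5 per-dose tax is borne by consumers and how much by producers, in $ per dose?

Consumers bear $6 per dose; producers bear $7.5 per dose.

Demand slope: (338 − 303)/(46 − 53) = -5, so qd = 568 − 5p.
Supply slope: (310 − 326)/(48 − 52) = 4, so qs = 4p + 118.
Before the tax: set 568 − 5p = 4p + 118 → p* = $50, q* = 318.
With the tax collected from consumers, demand (in seller-price terms) shifts: qd = 568 − 5(p + 13.5).
Solving gives q = 288 with consumers paying $56 and producers receiving $42.5 (the $13.5 wedge).
Burden on consumers: $6; on producers: $7.5. (They sum to $13.5.)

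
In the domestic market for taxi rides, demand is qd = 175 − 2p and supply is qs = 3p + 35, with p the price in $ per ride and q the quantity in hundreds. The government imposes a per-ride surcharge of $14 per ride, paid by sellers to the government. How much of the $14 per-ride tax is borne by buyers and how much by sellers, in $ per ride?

Before the tax: set 175 − 2p = 3p + 35 → p* = $28, q* = 119.
With the tax collected from sellers, supply shifts: qs = 3(p − 14) + 35.
New equilibrium: buyers pay $36.4, sellers receive $22.4, q = 102.2. (Wedge: pb − ps = 14.)
Burden on buyers: $8.4; on sellers: $5.6. (They sum to $14.)

Buyers bear $8.4 per ride; sellers bear $5.6 per ride.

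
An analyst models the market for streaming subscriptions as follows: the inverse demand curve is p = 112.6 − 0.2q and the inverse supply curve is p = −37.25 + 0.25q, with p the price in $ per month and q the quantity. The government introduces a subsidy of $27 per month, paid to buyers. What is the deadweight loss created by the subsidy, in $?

Rewrite in direct form: qd = 563 − 5p and qs = 4p + 149.
Without the subsidy, 563 − 5p = 4p + 149 gives 9p = 414, so p* = $46 and q* = 333.
With a per-unit subsidy paid to buyers, each effectively pays p − 27, so demand becomes qd = 563 − 5(p − 27).
New equilibrium: buyers pay $34, sellers receive $61, q = 393. (Wedge: pb − ps = −27.)
Quantity rises by |ΔQ| = |333 − 393| = 60.
DWL = ½ · t · |ΔQ| = ½ · 27 · 60 = $810.

Deadweight loss = $810.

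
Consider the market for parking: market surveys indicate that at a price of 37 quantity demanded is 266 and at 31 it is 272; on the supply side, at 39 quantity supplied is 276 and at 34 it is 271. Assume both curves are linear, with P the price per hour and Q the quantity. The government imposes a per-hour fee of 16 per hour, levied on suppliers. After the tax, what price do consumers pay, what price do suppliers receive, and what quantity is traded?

Consumers pay 41; suppliers receive 25; quantity = 262.

Demand slope: (272 − 266)/(31 − 37) = -1, so Qd = 303 − P.
Supply slope: (271 − 276)/(34 − 39) = 1, so Qs = P + 237.
Without the tax, 303 − P = P + 237 gives 2P = 66, so P* = 33 and Q* = 270.
With the tax collected from suppliers, supply shifts: Qs = (P − 16) + 237.
Solving gives Q = 262 with consumers paying 41 and suppliers receiving 25 (the 16 wedge).
The less price-elastic side of the market bears the larger share of a per-unit tax.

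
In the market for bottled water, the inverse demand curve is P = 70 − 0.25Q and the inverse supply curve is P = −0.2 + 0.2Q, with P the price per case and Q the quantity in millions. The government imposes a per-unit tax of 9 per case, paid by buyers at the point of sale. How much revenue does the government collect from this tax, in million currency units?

Inverting to Q(P) form: Qd = 280 − 4P; Qs = 5P + 1.
Before the tax: set 280 − 4P = 5P + 1 → P* = 31, Q* = 156.
With the tax collected from buyers, demand (in seller-price terms) shifts: Qd = 280 − 4(P + 9).
Solving gives Q = 136 with buyers paying 36 and suppliers receiving 27 (the 9 wedge).
Revenue = t · Q = 9 · 136 = 1224.

Tax revenue = 1224 million.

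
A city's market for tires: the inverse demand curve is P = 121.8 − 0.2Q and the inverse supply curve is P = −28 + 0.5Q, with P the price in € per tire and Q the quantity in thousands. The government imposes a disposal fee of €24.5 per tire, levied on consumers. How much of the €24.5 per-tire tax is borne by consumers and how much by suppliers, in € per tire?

Rewrite in direct form: Qd = 609 − 5P and Qs = 2P + 56.
Before the tax: set 609 − 5P = 2P + 56 → P* = €79, Q* = 214.
With the tax collected from consumers, demand (in seller-price terms) shifts: Qd = 609 − 5(P + 24.5).
Solving gives Q = 179 with consumers paying €86 and suppliers receiving €61.5 (the €24.5 wedge).
Burden on consumers: €7; on suppliers: €17.5. (They sum to €24.5.)

Consumers bear €7 per tire; suppliers bear €17.5 per tire.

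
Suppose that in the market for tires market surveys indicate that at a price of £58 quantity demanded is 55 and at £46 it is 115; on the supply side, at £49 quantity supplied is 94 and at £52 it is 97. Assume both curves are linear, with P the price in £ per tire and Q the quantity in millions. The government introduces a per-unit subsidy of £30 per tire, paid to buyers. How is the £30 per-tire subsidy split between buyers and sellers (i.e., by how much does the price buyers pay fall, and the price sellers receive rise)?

Buyers gain £5 per tire; sellers gain £25 per tire.

Demand slope: (115 − 55)/(46 − 58) = -5, so Qd = 345 − 5P.
Supply slope: (97 − 94)/(52 − 49) = 1, so Qs = P + 45.
Without the subsidy, 345 − 5P = P + 45 gives 6P = 300, so P* = £50 and Q* = 95.
With a per-unit subsidy paid to buyers, each effectively pays P − 30, so demand becomes Qd = 345 − 5(P − 30).
Solving gives Q = 120 with buyers paying £45 and sellers receiving £75 (the £30 wedge).
Gain to buyers: £5; to sellers: £25. (They sum to £30.)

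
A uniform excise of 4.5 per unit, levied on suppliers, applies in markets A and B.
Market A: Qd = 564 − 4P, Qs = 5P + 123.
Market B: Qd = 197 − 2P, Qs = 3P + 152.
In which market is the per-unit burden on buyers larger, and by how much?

Market B, by 0.2.

Market A: pre-tax P* = 49, Q* = 368; post-tax Q = 358; per-unit burden on buyers = 2.5.
Market B: pre-tax P* = 9, Q* = 179; post-tax Q = 173.6; per-unit burden on buyers = 2.7.
Difference: 2.5 vs 2.7 → market B is larger by 0.2.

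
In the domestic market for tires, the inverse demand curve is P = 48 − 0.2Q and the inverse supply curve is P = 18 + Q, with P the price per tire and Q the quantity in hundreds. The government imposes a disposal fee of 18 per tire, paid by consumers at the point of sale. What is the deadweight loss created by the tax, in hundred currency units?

Deadweight loss = 135 hundred.

Rewrite in direct form: Qd = 240 − 5P and Qs = P − 18.
Before the tax: set 240 − 5P = P − 18 → P* = 43, Q* = 25.
With the tax collected from consumers, demand (in seller-price terms) shifts: Qd = 240 − 5(P + 18).
New equilibrium: consumers pay 46, sellers receive 28, Q = 10. (Wedge: Pb − Ps = 18.)
Quantity falls by |ΔQ| = |25 − 10| = 15.
DWL = ½ · t · |ΔQ| = ½ · 18 · 15 = 135.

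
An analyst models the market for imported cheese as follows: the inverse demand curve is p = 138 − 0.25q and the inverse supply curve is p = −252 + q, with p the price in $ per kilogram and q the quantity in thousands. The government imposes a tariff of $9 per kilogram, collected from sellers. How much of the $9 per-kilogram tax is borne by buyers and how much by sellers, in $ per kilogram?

Inverting to q(p) form: qd = 552 − 4p; qs = p + 252.
Before the tax: set 552 − 4p = p + 252 → p* = $60, q* = 312.
With the tax collected from sellers, supply shifts: qs = (p − 9) + 252.
Solving gives q = 304.8 with buyers paying $61.8 and sellers receiving $52.8 (the $9 wedge).
Burden on buyers: $1.8; on sellers: $7.2. (They sum to $9.)
The less price-elastic side of the market bears the larger share of a per-unit tax.

Buyers bear $1.8 per kilogram; sellers bear $7.2 per kilogram.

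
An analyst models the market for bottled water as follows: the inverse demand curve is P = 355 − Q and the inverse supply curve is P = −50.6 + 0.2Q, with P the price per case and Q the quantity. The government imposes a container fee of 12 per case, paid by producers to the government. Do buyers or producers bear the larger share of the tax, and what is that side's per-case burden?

Rewrite in direct form: Qd = 355 − P and Qs = 5P + 253.
Before the tax: set 355 − P = 5P + 253 → P* = 17, Q* = 338.
With the tax collected from producers, supply shifts: Qs = 5(P − 12) + 253.
New equilibrium: buyers pay 27, producers receive 15, Q = 328. (Wedge: Pb − Ps = 12.)
Per-case burden: buyers 10, producers 2.
Buyers take the larger share because demand is less price-elastic here (demand slope 1 vs supply slope 5).

Buyers bear the larger share: 10 per case.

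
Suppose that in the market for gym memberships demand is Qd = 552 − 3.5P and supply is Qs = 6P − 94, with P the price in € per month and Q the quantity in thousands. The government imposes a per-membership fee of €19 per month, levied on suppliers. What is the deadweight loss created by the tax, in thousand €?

Deadweight loss = €399 thousand.

Before the tax: set 552 − 3.5P = 6P − 94 → P* = €68, Q* = 314.
With the tax collected from suppliers, supply shifts: Qs = 6(P − 19) − 94.
New equilibrium: consumers pay €80, suppliers receive €61, Q = 272. (Wedge: Pb − Ps = 19.)
Quantity falls by |ΔQ| = |314 − 272| = 42.
DWL = ½ · t · |ΔQ| = ½ · 19 · 42 = €399.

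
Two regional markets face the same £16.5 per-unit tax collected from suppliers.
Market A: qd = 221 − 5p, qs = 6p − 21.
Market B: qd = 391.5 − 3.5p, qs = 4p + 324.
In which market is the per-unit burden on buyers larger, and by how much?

Market A, by £0.2.

Market A: pre-tax p* = £22, q* = 111; post-tax q = 66; per-unit burden on buyers = £9.
Market B: pre-tax p* = £9, q* = 360; post-tax q = 329.2; per-unit burden on buyers = £8.8.
Difference: £9 vs £8.8 → market A is larger by £0.2.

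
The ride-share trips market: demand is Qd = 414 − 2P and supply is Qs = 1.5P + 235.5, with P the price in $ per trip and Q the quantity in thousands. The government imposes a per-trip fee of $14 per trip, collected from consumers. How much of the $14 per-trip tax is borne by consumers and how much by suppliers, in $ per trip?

Consumers bear $6 per trip; suppliers bear $8 per trip.

Without the tax, 414 − 2P = 1.5P + 235.5 gives 3.5P = 178.5, so P* = $51 and Q* = 312.
With the tax collected from consumers, demand (in seller-price terms) shifts: Qd = 414 − 2(P + 14).
Solving gives Q = 300 with consumers paying $57 and suppliers receiving $43 (the $14 wedge).
Burden on consumers: $6; on suppliers: $8. (They sum to $14.)
The less price-elastic side of the market bears the larger share of a per-unit tax.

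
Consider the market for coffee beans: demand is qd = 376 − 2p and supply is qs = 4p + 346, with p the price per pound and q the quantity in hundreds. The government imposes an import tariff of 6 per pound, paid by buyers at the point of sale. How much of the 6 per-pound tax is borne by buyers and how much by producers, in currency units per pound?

Buyers bear 4 per pound; producers bear 2 per pound.

Before the tax: set 376 − 2p = 4p + 346 → p* = 5, q* = 366.
With the tax collected from buyers, demand (in seller-price terms) shifts: qd = 376 − 2(p + 6).
New equilibrium: buyers pay 9, producers receive 3, q = 358. (Wedge: pb − ps = 6.)
Burden on buyers: 4; on producers: 2. (They sum to 6.)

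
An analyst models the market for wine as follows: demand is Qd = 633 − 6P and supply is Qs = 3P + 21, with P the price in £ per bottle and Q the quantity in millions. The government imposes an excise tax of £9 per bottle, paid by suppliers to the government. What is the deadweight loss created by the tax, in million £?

Deadweight loss = £81 million.

Without the tax, 633 − 6P = 3P + 21 gives 9P = 612, so P* = £68 and Q* = 225.
With the tax collected from suppliers, supply shifts: Qs = 3(P − 9) + 21.
New equilibrium: consumers pay £71, suppliers receive £62, Q = 207. (Wedge: Pb − Ps = 9.)
Quantity falls by |ΔQ| = |225 − 207| = 18.
DWL = ½ · t · |ΔQ| = ½ · 9 · 18 = £81.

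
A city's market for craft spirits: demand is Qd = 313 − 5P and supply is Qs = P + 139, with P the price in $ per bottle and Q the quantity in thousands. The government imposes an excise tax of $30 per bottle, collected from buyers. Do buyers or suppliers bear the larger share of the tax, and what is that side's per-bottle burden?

Suppliers bear the larger share: $25 per bottle.

Without the tax, 313 − 5P = P + 139 gives 6P = 174, so P* = $29 and Q* = 168.
With the tax collected from buyers, demand (in seller-price terms) shifts: Qd = 313 − 5(P + 30).
Solving gives Q = 143 with buyers paying $34 and suppliers receiving $4 (the $30 wedge).
Per-bottle burden: buyers $5, suppliers $25.
Suppliers take the larger share because supply is less price-elastic here (demand slope 5 vs supply slope 1).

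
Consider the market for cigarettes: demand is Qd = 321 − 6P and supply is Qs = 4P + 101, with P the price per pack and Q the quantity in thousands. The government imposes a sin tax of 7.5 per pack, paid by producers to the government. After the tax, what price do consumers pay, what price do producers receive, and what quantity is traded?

Before the tax: set 321 − 6P = 4P + 101 → P* = 22, Q* = 189.
With the tax collected from producers, supply shifts: Qs = 4(P − 7.5) + 101.
New equilibrium: consumers pay 25, producers receive 17.5, Q = 171. (Wedge: Pb − Ps = 7.5.)

Consumers pay 25; producers receive 17.5; quantity = 171.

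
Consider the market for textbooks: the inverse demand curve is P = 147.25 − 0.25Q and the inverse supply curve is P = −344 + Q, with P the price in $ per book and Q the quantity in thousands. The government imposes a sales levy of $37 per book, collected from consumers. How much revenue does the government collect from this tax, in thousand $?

Rewrite in direct form: Qd = 589 − 4P and Qs = P + 344.
Without the tax, 589 − 4P = P + 344 gives 5P = 245, so P* = $49 and Q* = 393.
With the tax collected from consumers, demand (in seller-price terms) shifts: Qd = 589 − 4(P + 37).
Solving gives Q = 363.4 with consumers paying $56.4 and sellers receiving $19.4 (the $37 wedge).
Revenue = t · Q = 37 · 363.4 = $13445.8.

Tax revenue = $13445.8 thousand.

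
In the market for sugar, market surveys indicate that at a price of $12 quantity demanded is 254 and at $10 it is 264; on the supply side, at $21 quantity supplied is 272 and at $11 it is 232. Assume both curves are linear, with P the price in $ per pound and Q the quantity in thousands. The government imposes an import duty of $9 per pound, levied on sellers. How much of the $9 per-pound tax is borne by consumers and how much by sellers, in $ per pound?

Demand slope: (264 − 254)/(10 − 12) = -5, so Qd = 314 − 5P.
Supply slope: (232 − 272)/(11 − 21) = 4, so Qs = 4P + 188.
Before the tax: set 314 − 5P = 4P + 188 → P* = $14, Q* = 244.
With the tax collected from sellers, supply shifts: Qs = 4(P − 9) + 188.
Solving gives Q = 224 with consumers paying $18 and sellers receiving $9 (the $9 wedge).
Burden on consumers: $4; on sellers: $5. (They sum to $9.)
The less price-elastic side of the market bears the larger share of a per-unit tax.

Consumers bear $4 per pound; sellers bear $5 per pound.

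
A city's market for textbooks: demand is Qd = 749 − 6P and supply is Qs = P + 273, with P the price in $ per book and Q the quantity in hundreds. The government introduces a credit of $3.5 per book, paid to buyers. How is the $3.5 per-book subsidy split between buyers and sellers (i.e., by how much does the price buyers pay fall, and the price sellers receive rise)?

Without the subsidy, 749 − 6P = P + 273 gives 7P = 476, so P* = $68 and Q* = 341.
With a per-unit subsidy paid to buyers, each effectively pays P − 3.5, so demand becomes Qd = 749 − 6(P − 3.5).
New equilibrium: buyers pay $67.5, sellers receive $71, Q = 344. (Wedge: Pb − Ps = −3.5.)
Gain to buyers: $0.5; to sellers: $3. (They sum to $3.5.)

Buyers gain $0.5 per book; sellers gain $3 per book.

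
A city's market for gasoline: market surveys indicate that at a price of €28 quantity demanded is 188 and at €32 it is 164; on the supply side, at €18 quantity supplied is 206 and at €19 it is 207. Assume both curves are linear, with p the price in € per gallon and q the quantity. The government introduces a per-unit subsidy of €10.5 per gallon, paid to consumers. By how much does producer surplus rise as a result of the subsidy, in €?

Producer surplus rises by €1948.5.

Demand slope: (164 − 188)/(32 − 28) = -6, so qd = 356 − 6p.
Supply slope: (207 − 206)/(19 − 18) = 1, so qs = p + 188.
Without the subsidy, 356 − 6p = p + 188 gives 7p = 168, so p* = €24 and q* = 212.
With a per-unit subsidy paid to consumers, each effectively pays p − 10.5, so demand becomes qd = 356 − 6(p − 10.5).
New equilibrium: consumers pay €22.5, producers receive €33, q = 221. (Wedge: pb − ps = −10.5.)
ΔPS is the trapezoid between Q = 221 and Q = 212 of height €9: ½ · (212 + 221) · 9 = €1948.5.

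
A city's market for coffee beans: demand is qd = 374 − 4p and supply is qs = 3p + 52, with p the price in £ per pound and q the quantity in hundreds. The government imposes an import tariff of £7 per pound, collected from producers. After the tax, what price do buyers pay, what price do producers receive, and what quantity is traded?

Buyers pay £49; producers receive £42; quantity = 178.

Before the tax: set 374 − 4p = 3p + 52 → p* = £46, q* = 190.
With the tax collected from producers, supply shifts: qs = 3(p − 7) + 52.
New equilibrium: buyers pay £49, producers receive £42, q = 178. (Wedge: pb − ps = 7.)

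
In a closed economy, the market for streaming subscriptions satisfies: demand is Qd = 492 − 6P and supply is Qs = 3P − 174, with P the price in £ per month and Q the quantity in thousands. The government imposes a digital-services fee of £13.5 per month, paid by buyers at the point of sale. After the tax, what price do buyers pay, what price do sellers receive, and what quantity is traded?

Buyers pay £78.5; sellers receive £65; quantity = 21.

Without the tax, 492 − 6P = 3P − 174 gives 9P = 666, so P* = £74 and Q* = 48.
With the tax collected from buyers, demand (in seller-price terms) shifts: Qd = 492 − 6(P + 13.5).
Solving gives Q = 21 with buyers paying £78.5 and sellers receiving £65 (the £13.5 wedge).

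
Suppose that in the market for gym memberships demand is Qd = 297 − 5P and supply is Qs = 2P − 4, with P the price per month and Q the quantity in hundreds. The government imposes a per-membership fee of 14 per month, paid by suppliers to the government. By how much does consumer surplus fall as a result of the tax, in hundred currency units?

Before the tax: set 297 − 5P = 2P − 4 → P* = 43, Q* = 82.
With the tax collected from suppliers, supply shifts: Qs = 2(P − 14) − 4.
Solving gives Q = 62 with buyers paying 47 and suppliers receiving 33 (the 14 wedge).
ΔCS is the trapezoid between Q = 62 and Q = 82 of height 4: ½ · (82 + 62) · 4 = 288.

Consumer surplus falls by 288 hundred.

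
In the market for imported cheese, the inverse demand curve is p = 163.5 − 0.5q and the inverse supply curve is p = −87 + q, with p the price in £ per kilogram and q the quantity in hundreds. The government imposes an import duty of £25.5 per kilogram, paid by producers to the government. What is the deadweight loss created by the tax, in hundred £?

Rewrite in direct form: qd = 327 − 2p and qs = p + 87.
Before the tax: set 327 − 2p = p + 87 → p* = £80, q* = 167.
With the tax collected from producers, supply shifts: qs = (p − 25.5) + 87.
New equilibrium: buyers pay £88.5, producers receive £63, q = 150. (Wedge: pb − ps = 25.5.)
Quantity falls by |ΔQ| = |167 − 150| = 17.
DWL = ½ · t · |ΔQ| = ½ · 25.5 · 17 = £216.75.

Deadweight loss = £216.75 hundred.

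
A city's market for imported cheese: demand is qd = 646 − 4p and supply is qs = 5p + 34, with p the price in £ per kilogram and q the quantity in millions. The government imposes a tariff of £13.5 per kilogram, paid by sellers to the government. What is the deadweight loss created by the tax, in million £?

Deadweight loss = £202.5 million.

Without the tax, 646 − 4p = 5p + 34 gives 9p = 612, so p* = £68 and q* = 374.
With the tax collected from sellers, supply shifts: qs = 5(p − 13.5) + 34.
Solving gives q = 344 with consumers paying £75.5 and sellers receiving £62 (the £13.5 wedge).
Quantity falls by |ΔQ| = |374 − 344| = 30.
DWL = ½ · t · |ΔQ| = ½ · 13.5 · 30 = £202.5.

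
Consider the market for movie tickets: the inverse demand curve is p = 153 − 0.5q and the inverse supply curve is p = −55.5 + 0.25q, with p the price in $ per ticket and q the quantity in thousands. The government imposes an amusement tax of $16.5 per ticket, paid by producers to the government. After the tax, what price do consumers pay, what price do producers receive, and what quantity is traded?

Consumers pay $25; producers receive $8.5; quantity = 256.

Inverting to q(p) form: qd = 306 − 2p; qs = 4p + 222.
Before the tax: set 306 − 2p = 4p + 222 → p* = $14, q* = 278.
With the tax collected from producers, supply shifts: qs = 4(p − 16.5) + 222.
New equilibrium: consumers pay $25, producers receive $8.5, q = 256. (Wedge: pb − ps = 16.5.)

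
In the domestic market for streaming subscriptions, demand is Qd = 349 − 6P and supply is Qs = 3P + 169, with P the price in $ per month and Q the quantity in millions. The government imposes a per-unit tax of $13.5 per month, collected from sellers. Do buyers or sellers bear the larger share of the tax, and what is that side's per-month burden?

Sellers bear the larger share: $9 per month.

Without the tax, 349 − 6P = 3P + 169 gives 9P = 180, so P* = $20 and Q* = 229.
With the tax collected from sellers, supply shifts: Qs = 3(P − 13.5) + 169.
New equilibrium: buyers pay $24.5, sellers receive $11, Q = 202. (Wedge: Pb − Ps = 13.5.)
Per-month burden: buyers $4.5, sellers $9.
Sellers take the larger share because supply is less price-elastic here (demand slope 6 vs supply slope 3).
The less price-elastic side of the market bears the larger share of a per-unit tax.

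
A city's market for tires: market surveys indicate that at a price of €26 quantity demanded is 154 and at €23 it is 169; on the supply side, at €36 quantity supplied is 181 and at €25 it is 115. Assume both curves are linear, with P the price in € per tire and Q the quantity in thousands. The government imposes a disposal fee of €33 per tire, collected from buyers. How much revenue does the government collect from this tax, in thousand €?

Tax revenue = €1617 thousand.

Demand slope: (169 − 154)/(23 − 26) = -5, so Qd = 284 − 5P.
Supply slope: (115 − 181)/(25 − 36) = 6, so Qs = 6P − 35.
Before the tax: set 284 − 5P = 6P − 35 → P* = €29, Q* = 139.
With the tax collected from buyers, demand (in seller-price terms) shifts: Qd = 284 − 5(P + 33).
New equilibrium: buyers pay €47, sellers receive €14, Q = 49. (Wedge: Pb − Ps = 33.)
Revenue = t · Q = 33 · 49 = €1617.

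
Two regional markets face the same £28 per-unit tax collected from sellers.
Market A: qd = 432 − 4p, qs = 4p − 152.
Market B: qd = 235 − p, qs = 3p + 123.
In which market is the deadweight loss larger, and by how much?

Market A: pre-tax p* = £73, q* = 140; post-tax q = 84; deadweight loss = £784.
Market B: pre-tax p* = £28, q* = 207; post-tax q = 186; deadweight loss = £294.
Difference: £784 vs £294 → market A is larger by £490.

Market A, by £490.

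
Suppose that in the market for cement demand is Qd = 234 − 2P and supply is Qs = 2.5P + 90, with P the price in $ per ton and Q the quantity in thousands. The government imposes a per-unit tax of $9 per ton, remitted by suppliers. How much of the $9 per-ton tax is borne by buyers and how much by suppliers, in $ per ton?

Before the tax: set 234 − 2P = 2.5P + 90 → P* = $32, Q* = 170.
With the tax collected from suppliers, supply shifts: Qs = 2.5(P − 9) + 90.
Solving gives Q = 160 with buyers paying $37 and suppliers receiving $28 (the $9 wedge).
Burden on buyers: $5; on suppliers: $4. (They sum to $9.)
The less price-elastic side of the market bears the larger share of a per-unit tax.

Buyers bear $5 per ton; suppliers bear $4 per ton.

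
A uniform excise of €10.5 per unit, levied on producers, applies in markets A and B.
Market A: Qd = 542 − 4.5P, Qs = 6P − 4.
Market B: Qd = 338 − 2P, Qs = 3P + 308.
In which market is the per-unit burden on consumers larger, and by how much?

Market A: pre-tax P* = €52, Q* = 308; post-tax Q = 281; per-unit burden on consumers = €6.
Market B: pre-tax P* = €6, Q* = 326; post-tax Q = 313.4; per-unit burden on consumers = €6.3.
Difference: €6 vs €6.3 → market B is larger by €0.3.

Market B, by €0.3.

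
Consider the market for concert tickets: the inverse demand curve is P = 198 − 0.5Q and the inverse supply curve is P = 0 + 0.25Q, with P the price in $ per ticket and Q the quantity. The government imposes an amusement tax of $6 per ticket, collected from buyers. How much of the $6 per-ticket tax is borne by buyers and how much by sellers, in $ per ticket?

Buyers bear $4 per ticket; sellers bear $2 per ticket.

Rewrite in direct form: Qd = 396 − 2P and Qs = 4P.
Without the tax, 396 − 2P = 4P gives 6P = 396, so P* = $66 and Q* = 264.
With the tax collected from buyers, demand (in seller-price terms) shifts: Qd = 396 − 2(P + 6).
New equilibrium: buyers pay $70, sellers receive $64, Q = 256. (Wedge: Pb − Ps = 6.)
Burden on buyers: $4; on sellers: $2. (They sum to $6.)
The less price-elastic side of the market bears the larger share of a per-unit tax.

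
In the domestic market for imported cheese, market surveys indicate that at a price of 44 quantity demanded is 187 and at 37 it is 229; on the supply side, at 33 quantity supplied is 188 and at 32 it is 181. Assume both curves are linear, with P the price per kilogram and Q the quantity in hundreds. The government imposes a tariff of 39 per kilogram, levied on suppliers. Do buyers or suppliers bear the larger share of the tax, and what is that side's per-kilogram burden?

Buyers bear the larger share: 21 per kilogram.

Demand slope: (229 − 187)/(37 − 44) = -6, so Qd = 451 − 6P.
Supply slope: (181 − 188)/(32 − 33) = 7, so Qs = 7P − 43.
Before the tax: set 451 − 6P = 7P − 43 → P* = 38, Q* = 223.
With the tax collected from suppliers, supply shifts: Qs = 7(P − 39) − 43.
New equilibrium: buyers pay 59, suppliers receive 20, Q = 97. (Wedge: Pb − Ps = 39.)
Per-kilogram burden: buyers 21, suppliers 18.
Buyers take the larger share because demand is less price-elastic here (demand slope 6 vs supply slope 7).
The less price-elastic side of the market bears the larger share of a per-unit tax.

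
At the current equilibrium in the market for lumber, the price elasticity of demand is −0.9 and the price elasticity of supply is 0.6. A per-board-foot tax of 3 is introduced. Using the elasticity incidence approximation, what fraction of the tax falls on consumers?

Incidence ratio: consumers' share ≈ εs / (εs + |εd|) = 0.6 / (0.6 + 0.9) = 0.4.
Supply is the less elastic side, so consumers bear the smaller share.

Consumers' share ≈ 0.4.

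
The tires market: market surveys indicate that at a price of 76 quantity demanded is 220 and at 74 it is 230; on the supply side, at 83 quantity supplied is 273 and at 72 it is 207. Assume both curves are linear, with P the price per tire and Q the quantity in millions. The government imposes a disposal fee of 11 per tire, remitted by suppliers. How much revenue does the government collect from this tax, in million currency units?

Tax revenue = 2145 million.

Demand slope: (230 − 220)/(74 − 76) = -5, so Qd = 600 − 5P.
Supply slope: (207 − 273)/(72 − 83) = 6, so Qs = 6P − 225.
Without the tax, 600 − 5P = 6P − 225 gives 11P = 825, so P* = 75 and Q* = 225.
With the tax collected from suppliers, supply shifts: Qs = 6(P − 11) − 225.
New equilibrium: buyers pay 81, suppliers receive 70, Q = 195. (Wedge: Pb − Ps = 11.)
Revenue = t · Q = 11 · 195 = 2145.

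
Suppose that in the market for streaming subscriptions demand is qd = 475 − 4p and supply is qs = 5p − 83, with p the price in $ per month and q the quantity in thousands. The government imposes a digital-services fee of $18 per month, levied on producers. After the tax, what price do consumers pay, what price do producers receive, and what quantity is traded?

Consumers pay $72; producers receive $54; quantity = 187.

Before the tax: set 475 − 4p = 5p − 83 → p* = $62, q* = 227.
With the tax collected from producers, supply shifts: qs = 5(p − 18) − 83.
New equilibrium: consumers pay $72, producers receive $54, q = 187. (Wedge: pb − ps = 18.)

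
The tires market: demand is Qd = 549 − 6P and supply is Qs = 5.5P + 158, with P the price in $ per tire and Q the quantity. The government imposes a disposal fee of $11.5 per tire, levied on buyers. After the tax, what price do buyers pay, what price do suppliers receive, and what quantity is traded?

Before the tax: set 549 − 6P = 5.5P + 158 → P* = $34, Q* = 345.
With the tax collected from buyers, demand (in seller-price terms) shifts: Qd = 549 − 6(P + 11.5).
New equilibrium: buyers pay $39.5, suppliers receive $28, Q = 312. (Wedge: Pb − Ps = 11.5.)
The less price-elastic side of the market bears the larger share of a per-unit tax.

Buyers pay $39.5; suppliers receive $28; quantity = 312.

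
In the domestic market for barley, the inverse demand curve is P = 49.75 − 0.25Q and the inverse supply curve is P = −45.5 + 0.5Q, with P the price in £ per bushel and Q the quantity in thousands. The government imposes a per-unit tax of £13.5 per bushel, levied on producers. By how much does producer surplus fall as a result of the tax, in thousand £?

Producer surplus falls by £1062 thousand.

Rewrite in direct form: Qd = 199 − 4P and Qs = 2P + 91.
Without the tax, 199 − 4P = 2P + 91 gives 6P = 108, so P* = £18 and Q* = 127.
With the tax collected from producers, supply shifts: Qs = 2(P − 13.5) + 91.
Solving gives Q = 109 with consumers paying £22.5 and producers receiving £9 (the £13.5 wedge).
ΔPS is the trapezoid between Q = 109 and Q = 127 of height £9: ½ · (127 + 109) · 9 = £1062.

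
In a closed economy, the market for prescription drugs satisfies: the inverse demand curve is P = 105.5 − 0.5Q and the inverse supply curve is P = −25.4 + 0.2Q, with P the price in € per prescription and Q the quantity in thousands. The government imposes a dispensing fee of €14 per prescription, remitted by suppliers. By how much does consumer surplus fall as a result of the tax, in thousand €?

Consumer surplus falls by €1770 thousand.

Rewrite in direct form: Qd = 211 − 2P and Qs = 5P + 127.
Before the tax: set 211 − 2P = 5P + 127 → P* = €12, Q* = 187.
With the tax collected from suppliers, supply shifts: Qs = 5(P − 14) + 127.
Solving gives Q = 167 with buyers paying €22 and suppliers receiving €8 (the €14 wedge).
ΔCS is the trapezoid between Q = 167 and Q = 187 of height €10: ½ · (187 + 167) · 10 = €1770.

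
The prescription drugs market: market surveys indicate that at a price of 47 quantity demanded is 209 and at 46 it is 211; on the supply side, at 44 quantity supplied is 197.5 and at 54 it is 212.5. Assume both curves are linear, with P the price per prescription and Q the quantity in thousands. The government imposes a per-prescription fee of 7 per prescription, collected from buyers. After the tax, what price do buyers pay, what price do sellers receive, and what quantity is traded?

Demand slope: (211 − 209)/(46 − 47) = -2, so Qd = 303 − 2P.
Supply slope: (212.5 − 197.5)/(54 − 44) = 1.5, so Qs = 1.5P + 131.5.
Without the tax, 303 − 2P = 1.5P + 131.5 gives 3.5P = 171.5, so P* = 49 and Q* = 205.
With the tax collected from buyers, demand (in seller-price terms) shifts: Qd = 303 − 2(P + 7).
New equilibrium: buyers pay 52, sellers receive 45, Q = 199. (Wedge: Pb − Ps = 7.)

Buyers pay 52; sellers receive 45; quantity = 199.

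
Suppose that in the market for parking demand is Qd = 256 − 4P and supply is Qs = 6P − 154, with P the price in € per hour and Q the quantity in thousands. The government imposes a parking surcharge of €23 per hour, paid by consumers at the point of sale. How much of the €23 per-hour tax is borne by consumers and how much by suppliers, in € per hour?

Before the tax: set 256 − 4P = 6P − 154 → P* = €41, Q* = 92.
With the tax collected from consumers, demand (in seller-price terms) shifts: Qd = 256 − 4(P + 23).
Solving gives Q = 36.8 with consumers paying €54.8 and suppliers receiving €31.8 (the €23 wedge).
Burden on consumers: €13.8; on suppliers: €9.2. (They sum to €23.)
The less price-elastic side of the market bears the larger share of a per-unit tax.

Consumers bear €13.8 per hour; suppliers bear €9.2 per hour.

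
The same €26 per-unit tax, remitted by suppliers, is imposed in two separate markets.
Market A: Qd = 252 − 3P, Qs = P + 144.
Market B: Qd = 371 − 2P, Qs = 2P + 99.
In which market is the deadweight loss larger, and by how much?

Market A: pre-tax P* = €27, Q* = 171; post-tax Q = 151.5; deadweight loss = €253.5.
Market B: pre-tax P* = €68, Q* = 235; post-tax Q = 209; deadweight loss = €338.
Difference: €253.5 vs €338 → market B is larger by €84.5.

Market B, by €84.5.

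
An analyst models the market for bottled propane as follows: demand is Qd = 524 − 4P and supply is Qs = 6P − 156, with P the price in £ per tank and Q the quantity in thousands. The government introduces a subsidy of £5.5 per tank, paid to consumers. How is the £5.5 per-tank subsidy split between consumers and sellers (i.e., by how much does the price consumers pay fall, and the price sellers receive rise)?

Before the subsidy: set 524 − 4P = 6P − 156 → P* = £68, Q* = 252.
With a per-unit subsidy paid to consumers, each effectively pays P − 5.5, so demand becomes Qd = 524 − 4(P − 5.5).
New equilibrium: consumers pay £64.7, sellers receive £70.2, Q = 265.2. (Wedge: Pb − Ps = −5.5.)
Gain to consumers: £3.3; to sellers: £2.2. (They sum to £5.5.)

Consumers gain £3.3 per tank; sellers gain £2.2 per tank.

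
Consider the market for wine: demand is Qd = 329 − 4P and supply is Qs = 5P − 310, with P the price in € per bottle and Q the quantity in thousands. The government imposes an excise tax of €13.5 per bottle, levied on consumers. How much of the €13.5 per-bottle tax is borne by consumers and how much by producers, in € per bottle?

Without the tax, 329 − 4P = 5P − 310 gives 9P = 639, so P* = €71 and Q* = 45.
With the tax collected from consumers, demand (in seller-price terms) shifts: Qd = 329 − 4(P + 13.5).
New equilibrium: consumers pay €78.5, producers receive €65, Q = 15. (Wedge: Pb − Ps = 13.5.)
Burden on consumers: €7.5; on producers: €6. (They sum to €13.5.)

Consumers bear €7.5 per bottle; producers bear €6 per bottle.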